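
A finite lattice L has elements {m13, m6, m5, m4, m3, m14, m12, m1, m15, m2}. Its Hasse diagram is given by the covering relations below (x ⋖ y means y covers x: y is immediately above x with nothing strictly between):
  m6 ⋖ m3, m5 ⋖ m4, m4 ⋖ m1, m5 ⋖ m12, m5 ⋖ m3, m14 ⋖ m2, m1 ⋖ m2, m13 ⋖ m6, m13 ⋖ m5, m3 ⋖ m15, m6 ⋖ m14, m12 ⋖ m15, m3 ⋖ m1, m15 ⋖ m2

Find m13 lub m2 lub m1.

m2

Common upper bounds of {m13, m2, m1}: m2.
The least among these is m2.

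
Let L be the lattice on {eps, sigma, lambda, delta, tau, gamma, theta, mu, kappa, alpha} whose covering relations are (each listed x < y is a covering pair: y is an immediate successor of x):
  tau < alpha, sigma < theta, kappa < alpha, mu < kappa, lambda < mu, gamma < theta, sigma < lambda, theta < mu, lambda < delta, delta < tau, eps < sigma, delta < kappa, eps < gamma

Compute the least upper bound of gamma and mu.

mu

Common upper bounds of {gamma, mu}: alpha, kappa, mu.
The least among these is mu.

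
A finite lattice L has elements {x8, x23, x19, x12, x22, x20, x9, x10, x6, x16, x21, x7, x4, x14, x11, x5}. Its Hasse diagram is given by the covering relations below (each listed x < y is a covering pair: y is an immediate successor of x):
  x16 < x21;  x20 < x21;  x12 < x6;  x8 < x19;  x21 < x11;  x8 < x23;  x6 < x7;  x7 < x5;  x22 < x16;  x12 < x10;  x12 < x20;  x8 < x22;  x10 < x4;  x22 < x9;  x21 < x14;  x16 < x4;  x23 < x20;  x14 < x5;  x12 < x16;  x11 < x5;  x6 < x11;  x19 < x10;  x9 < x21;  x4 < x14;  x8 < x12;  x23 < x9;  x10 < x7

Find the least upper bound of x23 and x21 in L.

Common upper bounds of {x23, x21}: x11, x14, x21, x5.
The least among these is x21.

x21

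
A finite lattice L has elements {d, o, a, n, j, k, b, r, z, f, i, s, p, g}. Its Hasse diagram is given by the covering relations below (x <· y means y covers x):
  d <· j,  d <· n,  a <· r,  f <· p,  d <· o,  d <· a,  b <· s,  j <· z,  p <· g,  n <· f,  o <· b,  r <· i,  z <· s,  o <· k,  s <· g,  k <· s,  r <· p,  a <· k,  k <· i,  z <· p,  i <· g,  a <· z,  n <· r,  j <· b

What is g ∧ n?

n

Common lower bounds of {g, n}: d, n.
The greatest among these is n.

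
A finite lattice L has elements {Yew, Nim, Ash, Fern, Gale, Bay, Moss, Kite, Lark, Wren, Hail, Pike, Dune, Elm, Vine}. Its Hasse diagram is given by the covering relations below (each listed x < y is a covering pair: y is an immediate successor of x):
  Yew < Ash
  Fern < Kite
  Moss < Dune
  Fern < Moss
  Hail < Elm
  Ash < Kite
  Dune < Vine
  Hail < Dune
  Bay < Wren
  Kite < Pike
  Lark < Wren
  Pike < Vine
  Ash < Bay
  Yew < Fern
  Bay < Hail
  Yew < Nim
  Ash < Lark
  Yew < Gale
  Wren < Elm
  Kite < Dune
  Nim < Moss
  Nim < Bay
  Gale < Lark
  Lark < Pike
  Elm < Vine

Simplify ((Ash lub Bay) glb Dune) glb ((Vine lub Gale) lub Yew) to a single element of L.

Ash ∨ Bay = Bay
Bay ∧ Dune = Bay
Vine ∨ Gale = Vine
Vine ∨ Yew = Vine
Bay ∧ Vine = Bay

Bay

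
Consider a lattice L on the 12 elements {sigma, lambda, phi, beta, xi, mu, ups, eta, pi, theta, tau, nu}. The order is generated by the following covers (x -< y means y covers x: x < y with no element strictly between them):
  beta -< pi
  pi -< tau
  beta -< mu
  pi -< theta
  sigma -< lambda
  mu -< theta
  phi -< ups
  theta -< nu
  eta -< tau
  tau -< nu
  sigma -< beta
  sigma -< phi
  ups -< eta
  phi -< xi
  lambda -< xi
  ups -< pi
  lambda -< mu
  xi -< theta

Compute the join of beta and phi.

pi

Common upper bounds of {beta, phi}: nu, pi, tau, theta.
The least among these is pi.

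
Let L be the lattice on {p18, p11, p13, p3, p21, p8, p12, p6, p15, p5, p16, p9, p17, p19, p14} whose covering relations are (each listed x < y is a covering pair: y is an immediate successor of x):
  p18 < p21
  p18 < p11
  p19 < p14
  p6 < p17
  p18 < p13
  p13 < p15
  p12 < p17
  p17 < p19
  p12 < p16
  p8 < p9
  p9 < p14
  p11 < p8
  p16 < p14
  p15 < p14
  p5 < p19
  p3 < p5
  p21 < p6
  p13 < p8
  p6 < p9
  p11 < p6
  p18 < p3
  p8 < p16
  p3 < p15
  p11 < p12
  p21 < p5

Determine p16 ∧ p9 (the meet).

Common lower bounds of {p16, p9}: p11, p13, p18, p8.
The greatest among these is p8.

p8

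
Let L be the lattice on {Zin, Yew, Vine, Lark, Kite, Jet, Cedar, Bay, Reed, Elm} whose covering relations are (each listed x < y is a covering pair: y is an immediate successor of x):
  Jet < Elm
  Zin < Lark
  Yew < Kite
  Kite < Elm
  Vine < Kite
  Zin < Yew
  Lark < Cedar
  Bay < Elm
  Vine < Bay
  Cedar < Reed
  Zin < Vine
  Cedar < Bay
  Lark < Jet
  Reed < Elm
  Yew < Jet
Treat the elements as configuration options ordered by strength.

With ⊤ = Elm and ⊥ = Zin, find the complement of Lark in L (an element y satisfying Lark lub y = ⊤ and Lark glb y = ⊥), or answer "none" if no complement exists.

Need y with Lark ∨ y = Elm and Lark ∧ y = Zin.
Checking each element gives: Kite.

Kite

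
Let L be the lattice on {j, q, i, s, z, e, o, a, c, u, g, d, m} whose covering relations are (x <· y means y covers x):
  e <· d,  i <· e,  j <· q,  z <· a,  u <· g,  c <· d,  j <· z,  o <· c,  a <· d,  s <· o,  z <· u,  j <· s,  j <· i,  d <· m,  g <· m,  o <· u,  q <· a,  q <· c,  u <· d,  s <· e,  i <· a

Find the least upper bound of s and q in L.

c

Common upper bounds of {s, q}: c, d, m.
The least among these is c.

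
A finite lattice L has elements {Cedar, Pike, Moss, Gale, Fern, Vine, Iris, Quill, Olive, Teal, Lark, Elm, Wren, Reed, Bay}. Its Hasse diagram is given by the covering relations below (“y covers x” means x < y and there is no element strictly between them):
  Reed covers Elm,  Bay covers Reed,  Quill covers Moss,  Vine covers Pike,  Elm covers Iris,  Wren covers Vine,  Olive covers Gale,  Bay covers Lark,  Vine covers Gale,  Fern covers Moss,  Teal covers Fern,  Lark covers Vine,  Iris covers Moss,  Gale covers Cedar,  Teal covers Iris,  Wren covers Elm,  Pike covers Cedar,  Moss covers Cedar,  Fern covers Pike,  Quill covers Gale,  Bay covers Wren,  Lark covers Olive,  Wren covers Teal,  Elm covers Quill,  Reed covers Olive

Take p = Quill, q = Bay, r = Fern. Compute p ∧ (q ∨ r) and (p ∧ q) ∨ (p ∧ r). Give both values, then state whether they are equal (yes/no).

Quill; Quill; yes

q ∨ r = Bay, so p ∧ (q ∨ r) = Quill ∧ Bay = Quill.
p ∧ q = Quill and p ∧ r = Moss, so (p ∧ q) ∨ (p ∧ r) = Quill ∨ Moss = Quill.
Equal: yes.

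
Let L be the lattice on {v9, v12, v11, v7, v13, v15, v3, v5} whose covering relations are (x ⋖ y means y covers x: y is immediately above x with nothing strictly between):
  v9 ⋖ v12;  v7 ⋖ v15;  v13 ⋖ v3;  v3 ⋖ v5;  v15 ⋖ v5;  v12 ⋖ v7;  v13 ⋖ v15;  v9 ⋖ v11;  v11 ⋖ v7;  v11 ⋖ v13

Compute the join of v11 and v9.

Common upper bounds of {v11, v9}: v11, v13, v15, v3, v5, v7.
The least among these is v11.

v11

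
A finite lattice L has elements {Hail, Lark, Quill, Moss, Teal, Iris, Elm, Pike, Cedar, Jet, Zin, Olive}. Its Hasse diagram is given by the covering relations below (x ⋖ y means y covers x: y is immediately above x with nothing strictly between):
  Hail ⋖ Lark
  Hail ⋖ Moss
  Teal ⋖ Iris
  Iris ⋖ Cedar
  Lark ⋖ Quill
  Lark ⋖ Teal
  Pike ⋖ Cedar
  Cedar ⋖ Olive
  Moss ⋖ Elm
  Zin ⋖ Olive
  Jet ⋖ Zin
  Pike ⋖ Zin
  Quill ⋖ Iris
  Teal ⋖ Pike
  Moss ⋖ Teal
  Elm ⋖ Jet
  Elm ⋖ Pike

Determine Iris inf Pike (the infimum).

Teal

Common lower bounds of {Iris, Pike}: Hail, Lark, Moss, Teal.
The greatest among these is Teal.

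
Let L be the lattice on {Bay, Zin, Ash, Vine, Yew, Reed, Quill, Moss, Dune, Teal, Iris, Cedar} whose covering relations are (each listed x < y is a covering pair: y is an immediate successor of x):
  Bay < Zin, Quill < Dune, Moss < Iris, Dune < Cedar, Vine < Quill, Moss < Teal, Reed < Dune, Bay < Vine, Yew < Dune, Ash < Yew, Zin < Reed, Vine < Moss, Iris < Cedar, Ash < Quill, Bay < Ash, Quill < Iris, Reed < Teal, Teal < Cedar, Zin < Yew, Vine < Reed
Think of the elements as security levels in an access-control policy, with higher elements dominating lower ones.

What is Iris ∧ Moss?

Moss

Common lower bounds of {Iris, Moss}: Bay, Moss, Vine.
The greatest among these is Moss.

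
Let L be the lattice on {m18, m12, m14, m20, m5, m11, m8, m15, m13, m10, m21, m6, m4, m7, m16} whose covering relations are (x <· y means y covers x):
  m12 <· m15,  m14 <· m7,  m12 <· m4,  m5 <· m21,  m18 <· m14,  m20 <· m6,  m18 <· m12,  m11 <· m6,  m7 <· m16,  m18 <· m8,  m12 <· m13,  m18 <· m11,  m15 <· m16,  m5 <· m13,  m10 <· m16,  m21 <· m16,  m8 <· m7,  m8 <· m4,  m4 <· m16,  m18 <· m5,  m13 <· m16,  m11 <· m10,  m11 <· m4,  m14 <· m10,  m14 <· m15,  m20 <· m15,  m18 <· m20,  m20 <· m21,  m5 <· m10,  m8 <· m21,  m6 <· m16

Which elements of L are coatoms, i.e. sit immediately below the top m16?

m10, m13, m15, m21, m4, m6, m7

The coatoms are exactly the elements covered by m16: m10, m13, m15, m21, m4, m6, m7.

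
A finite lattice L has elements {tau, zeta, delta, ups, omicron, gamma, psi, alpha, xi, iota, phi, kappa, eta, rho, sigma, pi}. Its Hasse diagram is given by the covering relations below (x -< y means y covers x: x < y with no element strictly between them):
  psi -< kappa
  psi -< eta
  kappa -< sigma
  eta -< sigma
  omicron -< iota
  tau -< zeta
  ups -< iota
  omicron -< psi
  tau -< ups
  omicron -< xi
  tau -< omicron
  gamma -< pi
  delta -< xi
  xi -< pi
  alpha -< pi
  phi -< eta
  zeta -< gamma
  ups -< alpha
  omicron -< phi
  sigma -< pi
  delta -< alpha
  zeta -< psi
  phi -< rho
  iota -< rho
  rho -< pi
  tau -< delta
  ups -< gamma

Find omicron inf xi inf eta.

omicron

Common lower bounds of {omicron, xi, eta}: omicron, tau.
The greatest among these is omicron.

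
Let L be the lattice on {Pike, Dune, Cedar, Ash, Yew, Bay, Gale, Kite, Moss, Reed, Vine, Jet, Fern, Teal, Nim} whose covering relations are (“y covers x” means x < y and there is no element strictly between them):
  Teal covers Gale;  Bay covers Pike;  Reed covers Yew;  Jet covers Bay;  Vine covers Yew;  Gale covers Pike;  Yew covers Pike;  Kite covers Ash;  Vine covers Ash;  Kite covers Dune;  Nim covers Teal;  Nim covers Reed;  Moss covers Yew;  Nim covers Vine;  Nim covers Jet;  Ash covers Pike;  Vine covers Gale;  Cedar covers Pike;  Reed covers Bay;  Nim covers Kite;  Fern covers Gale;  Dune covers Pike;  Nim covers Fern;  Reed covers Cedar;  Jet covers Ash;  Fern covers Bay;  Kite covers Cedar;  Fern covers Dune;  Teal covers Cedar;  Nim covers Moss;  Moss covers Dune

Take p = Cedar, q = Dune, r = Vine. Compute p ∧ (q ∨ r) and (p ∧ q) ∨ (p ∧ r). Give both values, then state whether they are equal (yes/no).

Cedar; Pike; no

q ∨ r = Nim, so p ∧ (q ∨ r) = Cedar ∧ Nim = Cedar.
p ∧ q = Pike and p ∧ r = Pike, so (p ∧ q) ∨ (p ∧ r) = Pike ∨ Pike = Pike.
Equal: no.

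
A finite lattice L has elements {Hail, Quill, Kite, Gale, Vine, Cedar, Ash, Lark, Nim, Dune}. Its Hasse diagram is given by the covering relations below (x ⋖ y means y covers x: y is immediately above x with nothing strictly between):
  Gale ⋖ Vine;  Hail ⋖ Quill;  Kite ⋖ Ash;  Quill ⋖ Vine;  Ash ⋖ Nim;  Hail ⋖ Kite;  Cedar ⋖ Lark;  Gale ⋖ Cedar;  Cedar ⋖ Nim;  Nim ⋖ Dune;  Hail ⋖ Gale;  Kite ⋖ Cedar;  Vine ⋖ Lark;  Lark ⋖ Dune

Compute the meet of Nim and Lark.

Cedar

Common lower bounds of {Nim, Lark}: Cedar, Gale, Hail, Kite.
The greatest among these is Cedar.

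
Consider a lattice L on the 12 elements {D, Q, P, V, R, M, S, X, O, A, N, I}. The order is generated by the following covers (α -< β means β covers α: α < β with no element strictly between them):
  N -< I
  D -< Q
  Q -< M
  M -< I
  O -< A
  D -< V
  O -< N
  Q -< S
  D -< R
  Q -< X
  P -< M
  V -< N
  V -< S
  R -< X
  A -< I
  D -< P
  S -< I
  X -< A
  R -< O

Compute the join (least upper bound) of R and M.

I

Common upper bounds of {R, M}: I.
The least among these is I.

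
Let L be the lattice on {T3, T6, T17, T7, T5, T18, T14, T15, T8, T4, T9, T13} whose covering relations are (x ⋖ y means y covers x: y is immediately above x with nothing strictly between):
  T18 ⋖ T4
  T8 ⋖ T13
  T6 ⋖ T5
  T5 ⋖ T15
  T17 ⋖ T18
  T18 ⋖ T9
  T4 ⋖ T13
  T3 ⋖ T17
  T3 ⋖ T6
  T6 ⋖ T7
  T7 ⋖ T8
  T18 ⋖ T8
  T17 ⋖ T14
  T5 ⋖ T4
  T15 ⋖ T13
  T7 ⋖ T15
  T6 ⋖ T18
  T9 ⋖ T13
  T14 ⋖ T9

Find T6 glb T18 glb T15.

T6

Common lower bounds of {T6, T18, T15}: T3, T6.
The greatest among these is T6.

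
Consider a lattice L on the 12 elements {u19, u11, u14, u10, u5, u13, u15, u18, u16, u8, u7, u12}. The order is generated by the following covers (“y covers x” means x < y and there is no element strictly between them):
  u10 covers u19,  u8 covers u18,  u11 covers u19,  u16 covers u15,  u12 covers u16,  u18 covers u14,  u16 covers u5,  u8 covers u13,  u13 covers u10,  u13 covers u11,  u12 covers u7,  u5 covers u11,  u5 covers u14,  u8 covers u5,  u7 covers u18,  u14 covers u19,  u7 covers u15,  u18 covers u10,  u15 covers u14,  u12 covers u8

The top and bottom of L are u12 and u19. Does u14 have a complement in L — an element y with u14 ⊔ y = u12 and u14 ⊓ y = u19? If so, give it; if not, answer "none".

none

For every candidate y, either u14 ∨ y ≠ u12 or u14 ∧ y ≠ u19; no complement exists.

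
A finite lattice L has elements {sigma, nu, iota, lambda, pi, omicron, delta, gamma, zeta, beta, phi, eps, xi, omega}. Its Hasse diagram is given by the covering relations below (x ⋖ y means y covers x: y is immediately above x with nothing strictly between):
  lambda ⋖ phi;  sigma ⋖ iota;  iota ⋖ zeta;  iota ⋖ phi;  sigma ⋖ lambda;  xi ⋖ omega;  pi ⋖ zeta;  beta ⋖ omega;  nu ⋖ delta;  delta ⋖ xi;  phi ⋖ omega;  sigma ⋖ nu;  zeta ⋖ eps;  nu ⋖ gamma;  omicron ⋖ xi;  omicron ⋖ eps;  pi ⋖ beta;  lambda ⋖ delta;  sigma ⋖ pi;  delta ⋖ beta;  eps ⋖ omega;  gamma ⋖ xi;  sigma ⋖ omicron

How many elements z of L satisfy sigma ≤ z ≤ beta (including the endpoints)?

The interval [sigma, beta] = {beta, delta, lambda, nu, pi, sigma}, which has 6 elements.

6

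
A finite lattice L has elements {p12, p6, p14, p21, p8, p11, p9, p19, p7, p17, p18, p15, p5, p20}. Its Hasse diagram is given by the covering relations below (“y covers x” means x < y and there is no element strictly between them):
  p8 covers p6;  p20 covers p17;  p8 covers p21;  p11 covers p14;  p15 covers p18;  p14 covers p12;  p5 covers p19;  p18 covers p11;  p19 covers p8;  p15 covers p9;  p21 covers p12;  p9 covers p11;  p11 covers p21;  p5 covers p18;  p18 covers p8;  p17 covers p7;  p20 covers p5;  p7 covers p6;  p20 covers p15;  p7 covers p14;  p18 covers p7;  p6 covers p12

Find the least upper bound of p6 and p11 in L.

p18

Common upper bounds of {p6, p11}: p15, p18, p20, p5.
The least among these is p18.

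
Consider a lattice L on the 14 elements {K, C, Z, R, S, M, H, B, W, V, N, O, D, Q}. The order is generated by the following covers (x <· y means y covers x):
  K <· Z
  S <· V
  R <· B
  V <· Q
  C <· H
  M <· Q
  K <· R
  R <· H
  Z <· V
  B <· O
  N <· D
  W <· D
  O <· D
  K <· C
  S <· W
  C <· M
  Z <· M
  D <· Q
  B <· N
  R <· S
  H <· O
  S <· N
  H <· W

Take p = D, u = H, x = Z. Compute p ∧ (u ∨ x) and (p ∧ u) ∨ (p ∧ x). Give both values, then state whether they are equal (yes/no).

D; H; no

u ∨ x = Q, so p ∧ (u ∨ x) = D ∧ Q = D.
p ∧ u = H and p ∧ x = K, so (p ∧ u) ∨ (p ∧ x) = H ∨ K = H.
Equal: no.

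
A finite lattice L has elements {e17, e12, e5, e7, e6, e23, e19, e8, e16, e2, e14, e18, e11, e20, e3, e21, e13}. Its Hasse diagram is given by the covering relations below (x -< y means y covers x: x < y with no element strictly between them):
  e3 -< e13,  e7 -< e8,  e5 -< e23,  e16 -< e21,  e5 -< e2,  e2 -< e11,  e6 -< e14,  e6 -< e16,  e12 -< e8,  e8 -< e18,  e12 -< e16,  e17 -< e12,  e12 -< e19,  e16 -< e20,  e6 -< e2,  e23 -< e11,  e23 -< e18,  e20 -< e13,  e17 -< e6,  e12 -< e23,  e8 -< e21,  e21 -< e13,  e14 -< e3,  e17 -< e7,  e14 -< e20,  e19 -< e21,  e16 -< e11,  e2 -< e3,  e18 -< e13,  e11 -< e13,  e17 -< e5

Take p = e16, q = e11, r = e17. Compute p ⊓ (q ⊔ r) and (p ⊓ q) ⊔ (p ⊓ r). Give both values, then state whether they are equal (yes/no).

e16; e16; yes

q ⊔ r = e11, so p ⊓ (q ⊔ r) = e16 ⊓ e11 = e16.
p ⊓ q = e16 and p ⊓ r = e17, so (p ⊓ q) ⊔ (p ⊓ r) = e16 ⊔ e17 = e16.
Equal: yes.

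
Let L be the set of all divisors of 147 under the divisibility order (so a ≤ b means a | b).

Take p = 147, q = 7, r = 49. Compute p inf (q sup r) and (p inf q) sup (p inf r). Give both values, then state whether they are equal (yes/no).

q sup r = 49, so p inf (q sup r) = 147 inf 49 = 49.
p inf q = 7 and p inf r = 49, so (p inf q) sup (p inf r) = 7 sup 49 = 49.
Equal: yes.

49; 49; yes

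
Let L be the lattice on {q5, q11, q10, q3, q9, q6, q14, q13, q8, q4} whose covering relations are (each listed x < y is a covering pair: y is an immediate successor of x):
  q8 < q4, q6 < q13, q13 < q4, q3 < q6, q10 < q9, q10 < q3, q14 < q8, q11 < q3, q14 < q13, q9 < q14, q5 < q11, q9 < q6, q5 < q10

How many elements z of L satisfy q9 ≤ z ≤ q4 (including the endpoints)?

6

The interval [q9, q4] = {q13, q14, q4, q6, q8, q9}, which has 6 elements.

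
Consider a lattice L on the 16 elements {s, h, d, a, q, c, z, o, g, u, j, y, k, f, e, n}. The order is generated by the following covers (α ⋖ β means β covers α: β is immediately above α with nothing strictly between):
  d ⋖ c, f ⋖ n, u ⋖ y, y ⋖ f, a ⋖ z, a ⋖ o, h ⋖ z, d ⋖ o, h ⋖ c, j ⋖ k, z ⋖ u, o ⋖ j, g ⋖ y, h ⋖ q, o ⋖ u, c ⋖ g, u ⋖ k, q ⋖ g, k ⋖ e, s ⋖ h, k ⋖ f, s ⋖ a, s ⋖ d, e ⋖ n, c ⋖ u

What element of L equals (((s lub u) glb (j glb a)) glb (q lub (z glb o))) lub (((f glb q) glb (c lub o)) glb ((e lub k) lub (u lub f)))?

z

s ∨ u = u
j ∧ a = a
u ∧ a = a
z ∧ o = a
q ∨ a = y
a ∧ y = a
f ∧ q = q
c ∨ o = u
q ∧ u = h
e ∨ k = e
u ∨ f = f
e ∨ f = n
h ∧ n = h
a ∨ h = z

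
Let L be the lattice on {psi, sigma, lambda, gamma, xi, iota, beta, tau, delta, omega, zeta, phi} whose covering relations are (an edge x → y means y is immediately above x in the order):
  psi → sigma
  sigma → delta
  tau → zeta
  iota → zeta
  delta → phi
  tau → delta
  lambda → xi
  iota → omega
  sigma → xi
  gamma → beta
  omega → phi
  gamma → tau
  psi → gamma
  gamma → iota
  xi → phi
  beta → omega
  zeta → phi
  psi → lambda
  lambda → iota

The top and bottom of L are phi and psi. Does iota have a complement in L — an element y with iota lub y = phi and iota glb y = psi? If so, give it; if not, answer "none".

sigma

Need y with iota ∨ y = phi and iota ∧ y = psi.
Checking each element gives: sigma.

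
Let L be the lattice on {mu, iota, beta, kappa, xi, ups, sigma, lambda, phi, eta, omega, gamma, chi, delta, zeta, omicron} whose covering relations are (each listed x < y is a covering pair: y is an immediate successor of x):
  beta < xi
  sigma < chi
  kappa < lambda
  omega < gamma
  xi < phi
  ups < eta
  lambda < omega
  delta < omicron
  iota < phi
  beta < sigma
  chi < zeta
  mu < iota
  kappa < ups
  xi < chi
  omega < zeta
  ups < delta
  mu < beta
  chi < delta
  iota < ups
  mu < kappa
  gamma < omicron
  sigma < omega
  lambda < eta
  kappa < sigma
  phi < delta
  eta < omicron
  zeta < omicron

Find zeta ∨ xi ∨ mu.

zeta

Common upper bounds of {zeta, xi, mu}: omicron, zeta.
The least among these is zeta.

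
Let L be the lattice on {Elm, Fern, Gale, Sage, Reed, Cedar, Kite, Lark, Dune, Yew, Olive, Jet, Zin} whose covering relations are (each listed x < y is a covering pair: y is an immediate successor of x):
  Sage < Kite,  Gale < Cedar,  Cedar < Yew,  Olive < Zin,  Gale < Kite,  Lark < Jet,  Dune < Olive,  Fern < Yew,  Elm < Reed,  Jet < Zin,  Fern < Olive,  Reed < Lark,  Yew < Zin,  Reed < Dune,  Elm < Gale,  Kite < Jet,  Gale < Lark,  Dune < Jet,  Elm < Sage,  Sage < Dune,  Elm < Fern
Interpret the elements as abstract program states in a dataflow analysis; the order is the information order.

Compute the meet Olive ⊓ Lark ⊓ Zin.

Common lower bounds of {Olive, Lark, Zin}: Elm, Reed.
The greatest among these is Reed.

Reed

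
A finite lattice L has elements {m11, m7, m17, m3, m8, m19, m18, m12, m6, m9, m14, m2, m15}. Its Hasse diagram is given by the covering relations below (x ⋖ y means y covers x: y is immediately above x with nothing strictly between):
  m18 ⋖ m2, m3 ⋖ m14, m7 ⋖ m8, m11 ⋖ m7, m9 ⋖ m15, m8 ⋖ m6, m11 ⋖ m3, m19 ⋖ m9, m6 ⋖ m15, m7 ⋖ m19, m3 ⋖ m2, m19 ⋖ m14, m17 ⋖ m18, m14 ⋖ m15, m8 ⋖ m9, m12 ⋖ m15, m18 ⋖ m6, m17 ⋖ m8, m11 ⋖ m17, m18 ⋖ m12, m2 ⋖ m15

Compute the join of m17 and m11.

m17

Common upper bounds of {m17, m11}: m12, m15, m17, m18, m2, m6, m8, m9.
The least among these is m17.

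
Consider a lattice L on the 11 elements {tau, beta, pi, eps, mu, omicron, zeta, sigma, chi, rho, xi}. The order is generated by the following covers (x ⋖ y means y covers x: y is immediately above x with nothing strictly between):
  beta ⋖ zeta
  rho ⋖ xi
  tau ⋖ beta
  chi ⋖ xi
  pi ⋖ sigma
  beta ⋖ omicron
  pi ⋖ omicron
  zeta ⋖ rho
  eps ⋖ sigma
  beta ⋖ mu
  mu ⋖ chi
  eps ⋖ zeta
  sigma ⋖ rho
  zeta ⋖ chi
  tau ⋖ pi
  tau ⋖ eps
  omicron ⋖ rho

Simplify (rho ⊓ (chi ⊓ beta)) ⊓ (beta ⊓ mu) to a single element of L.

chi ∧ beta = beta
rho ∧ beta = beta
beta ∧ mu = beta
beta ∧ beta = beta

beta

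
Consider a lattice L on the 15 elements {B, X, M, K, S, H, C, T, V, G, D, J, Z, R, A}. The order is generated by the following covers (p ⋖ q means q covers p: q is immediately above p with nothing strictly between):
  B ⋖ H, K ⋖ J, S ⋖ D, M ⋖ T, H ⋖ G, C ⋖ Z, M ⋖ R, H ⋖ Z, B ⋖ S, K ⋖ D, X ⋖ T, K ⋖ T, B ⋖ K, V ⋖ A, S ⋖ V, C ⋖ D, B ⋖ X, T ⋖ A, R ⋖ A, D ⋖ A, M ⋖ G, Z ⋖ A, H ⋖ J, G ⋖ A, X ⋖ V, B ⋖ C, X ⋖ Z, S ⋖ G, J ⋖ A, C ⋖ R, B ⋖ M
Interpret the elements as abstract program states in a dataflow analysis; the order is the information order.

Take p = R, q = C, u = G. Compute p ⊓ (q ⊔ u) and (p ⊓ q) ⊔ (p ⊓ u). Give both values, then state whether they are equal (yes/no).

R; R; yes

q ⊔ u = A, so p ⊓ (q ⊔ u) = R ⊓ A = R.
p ⊓ q = C and p ⊓ u = M, so (p ⊓ q) ⊔ (p ⊓ u) = C ⊔ M = R.
Equal: yes.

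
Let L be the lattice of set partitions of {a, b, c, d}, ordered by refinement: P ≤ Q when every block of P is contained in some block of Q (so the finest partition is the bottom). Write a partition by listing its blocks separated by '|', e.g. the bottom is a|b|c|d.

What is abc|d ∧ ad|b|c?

a|b|c|d

The meet (common refinement) of abc|d and ad|b|c intersects blocks pairwise, giving a|b|c|d.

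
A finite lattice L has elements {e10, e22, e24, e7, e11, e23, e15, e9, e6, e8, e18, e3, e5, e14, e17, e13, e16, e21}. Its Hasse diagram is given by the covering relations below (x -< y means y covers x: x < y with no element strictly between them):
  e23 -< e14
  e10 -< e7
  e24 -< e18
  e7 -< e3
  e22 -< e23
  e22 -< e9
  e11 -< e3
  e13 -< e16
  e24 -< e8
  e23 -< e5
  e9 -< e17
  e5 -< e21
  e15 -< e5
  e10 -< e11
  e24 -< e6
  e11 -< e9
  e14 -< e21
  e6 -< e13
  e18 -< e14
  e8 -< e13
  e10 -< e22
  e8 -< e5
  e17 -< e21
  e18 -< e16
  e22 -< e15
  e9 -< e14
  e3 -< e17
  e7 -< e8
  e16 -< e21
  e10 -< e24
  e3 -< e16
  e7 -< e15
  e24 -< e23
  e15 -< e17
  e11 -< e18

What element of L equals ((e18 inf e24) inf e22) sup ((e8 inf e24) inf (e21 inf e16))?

e18 ∧ e24 = e24
e24 ∧ e22 = e10
e8 ∧ e24 = e24
e21 ∧ e16 = e16
e24 ∧ e16 = e24
e10 ∨ e24 = e24

e24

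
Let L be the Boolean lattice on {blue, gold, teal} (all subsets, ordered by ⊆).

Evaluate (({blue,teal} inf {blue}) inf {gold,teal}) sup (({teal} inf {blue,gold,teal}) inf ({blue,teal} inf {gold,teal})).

{teal}

{blue,teal} ∧ {blue} = {blue}
{blue} ∧ {gold,teal} = ∅
{teal} ∧ {blue,gold,teal} = {teal}
{blue,teal} ∧ {gold,teal} = {teal}
{teal} ∧ {teal} = {teal}
∅ ∨ {teal} = {teal}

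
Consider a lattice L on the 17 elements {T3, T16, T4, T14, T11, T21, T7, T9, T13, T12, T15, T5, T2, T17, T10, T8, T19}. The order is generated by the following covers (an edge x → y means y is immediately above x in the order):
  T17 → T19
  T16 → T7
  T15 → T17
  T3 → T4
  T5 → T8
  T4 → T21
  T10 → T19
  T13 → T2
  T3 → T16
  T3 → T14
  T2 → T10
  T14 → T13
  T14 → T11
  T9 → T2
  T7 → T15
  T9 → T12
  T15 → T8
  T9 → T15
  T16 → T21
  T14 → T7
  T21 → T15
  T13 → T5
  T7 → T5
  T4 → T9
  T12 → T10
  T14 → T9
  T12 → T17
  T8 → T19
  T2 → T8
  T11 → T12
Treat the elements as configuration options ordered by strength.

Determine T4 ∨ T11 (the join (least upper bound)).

T12

Common upper bounds of {T4, T11}: T10, T12, T17, T19.
The least among these is T12.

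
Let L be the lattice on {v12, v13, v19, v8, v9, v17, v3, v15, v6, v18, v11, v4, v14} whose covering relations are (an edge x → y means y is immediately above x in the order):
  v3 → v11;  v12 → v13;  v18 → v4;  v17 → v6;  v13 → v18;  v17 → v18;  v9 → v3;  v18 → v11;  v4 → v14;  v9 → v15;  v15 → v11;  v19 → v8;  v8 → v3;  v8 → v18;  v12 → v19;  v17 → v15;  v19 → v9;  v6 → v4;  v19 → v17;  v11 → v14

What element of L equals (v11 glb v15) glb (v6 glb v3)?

v19

v11 ∧ v15 = v15
v6 ∧ v3 = v19
v15 ∧ v19 = v19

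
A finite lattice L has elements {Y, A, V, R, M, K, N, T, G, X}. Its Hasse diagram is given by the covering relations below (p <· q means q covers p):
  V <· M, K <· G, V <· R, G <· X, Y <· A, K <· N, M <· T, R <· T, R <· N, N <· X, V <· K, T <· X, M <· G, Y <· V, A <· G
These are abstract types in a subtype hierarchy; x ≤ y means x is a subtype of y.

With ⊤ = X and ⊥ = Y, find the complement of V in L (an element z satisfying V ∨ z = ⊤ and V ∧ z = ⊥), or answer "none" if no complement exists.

none

For every candidate z, either V ∨ z ≠ X or V ∧ z ≠ Y; no complement exists.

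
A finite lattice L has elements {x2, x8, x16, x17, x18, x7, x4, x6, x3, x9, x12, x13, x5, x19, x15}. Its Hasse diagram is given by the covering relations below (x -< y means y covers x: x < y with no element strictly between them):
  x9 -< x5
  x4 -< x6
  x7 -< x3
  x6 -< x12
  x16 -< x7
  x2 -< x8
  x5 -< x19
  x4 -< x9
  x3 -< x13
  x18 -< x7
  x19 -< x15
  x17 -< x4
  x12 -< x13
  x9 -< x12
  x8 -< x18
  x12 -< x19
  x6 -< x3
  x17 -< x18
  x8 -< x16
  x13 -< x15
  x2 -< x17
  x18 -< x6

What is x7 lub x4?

Common upper bounds of {x7, x4}: x13, x15, x3.
The least among these is x3.

x3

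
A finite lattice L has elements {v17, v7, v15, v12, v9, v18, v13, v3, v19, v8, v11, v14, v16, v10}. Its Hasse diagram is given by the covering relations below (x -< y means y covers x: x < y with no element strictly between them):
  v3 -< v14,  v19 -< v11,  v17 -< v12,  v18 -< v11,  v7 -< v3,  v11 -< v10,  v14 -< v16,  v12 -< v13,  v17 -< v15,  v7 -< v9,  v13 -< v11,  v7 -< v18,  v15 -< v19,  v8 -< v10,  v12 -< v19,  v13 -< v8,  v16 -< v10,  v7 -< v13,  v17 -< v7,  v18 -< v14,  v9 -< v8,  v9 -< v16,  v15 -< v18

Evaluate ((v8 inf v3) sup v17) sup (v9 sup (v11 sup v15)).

v8 ∧ v3 = v7
v7 ∨ v17 = v7
v11 ∨ v15 = v11
v9 ∨ v11 = v10
v7 ∨ v10 = v10

v10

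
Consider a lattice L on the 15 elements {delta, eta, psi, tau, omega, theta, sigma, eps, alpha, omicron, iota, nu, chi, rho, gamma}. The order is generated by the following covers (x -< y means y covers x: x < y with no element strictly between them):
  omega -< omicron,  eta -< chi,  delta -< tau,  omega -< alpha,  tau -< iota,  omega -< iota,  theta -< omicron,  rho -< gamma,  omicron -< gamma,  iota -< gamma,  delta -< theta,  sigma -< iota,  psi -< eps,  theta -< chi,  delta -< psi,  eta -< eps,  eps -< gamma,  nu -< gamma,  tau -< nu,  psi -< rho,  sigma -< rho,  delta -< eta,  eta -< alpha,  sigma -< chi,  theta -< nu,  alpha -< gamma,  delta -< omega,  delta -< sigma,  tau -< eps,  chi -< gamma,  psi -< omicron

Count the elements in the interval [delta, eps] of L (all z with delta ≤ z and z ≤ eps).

5

The interval [delta, eps] = {delta, eps, eta, psi, tau}, which has 5 elements.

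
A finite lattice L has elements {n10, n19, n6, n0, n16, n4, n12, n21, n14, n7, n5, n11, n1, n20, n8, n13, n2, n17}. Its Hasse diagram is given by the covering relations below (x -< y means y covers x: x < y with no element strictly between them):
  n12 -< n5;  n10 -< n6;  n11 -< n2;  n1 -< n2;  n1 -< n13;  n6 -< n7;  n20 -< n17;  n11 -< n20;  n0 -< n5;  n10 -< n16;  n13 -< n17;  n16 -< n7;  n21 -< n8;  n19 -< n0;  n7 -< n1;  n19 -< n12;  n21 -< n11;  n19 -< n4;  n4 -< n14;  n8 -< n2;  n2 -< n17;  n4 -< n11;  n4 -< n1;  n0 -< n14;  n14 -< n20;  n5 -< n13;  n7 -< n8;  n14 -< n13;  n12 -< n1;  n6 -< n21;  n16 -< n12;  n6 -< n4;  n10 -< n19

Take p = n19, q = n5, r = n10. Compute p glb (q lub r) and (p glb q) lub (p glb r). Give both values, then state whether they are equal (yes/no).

q lub r = n5, so p glb (q lub r) = n19 glb n5 = n19.
p glb q = n19 and p glb r = n10, so (p glb q) lub (p glb r) = n19 lub n10 = n19.
Equal: yes.

n19; n19; yes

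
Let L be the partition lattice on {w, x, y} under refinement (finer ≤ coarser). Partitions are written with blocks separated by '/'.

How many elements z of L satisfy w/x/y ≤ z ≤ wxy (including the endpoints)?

5

The interval [w/x/y, wxy] = {w/x/y, w/xy, wx/y, wxy, wy/x}, which has 5 elements.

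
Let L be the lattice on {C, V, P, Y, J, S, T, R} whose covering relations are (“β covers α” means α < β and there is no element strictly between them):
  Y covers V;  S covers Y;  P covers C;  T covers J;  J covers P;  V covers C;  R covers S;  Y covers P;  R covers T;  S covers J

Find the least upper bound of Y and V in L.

Y

Common upper bounds of {Y, V}: R, S, Y.
The least among these is Y.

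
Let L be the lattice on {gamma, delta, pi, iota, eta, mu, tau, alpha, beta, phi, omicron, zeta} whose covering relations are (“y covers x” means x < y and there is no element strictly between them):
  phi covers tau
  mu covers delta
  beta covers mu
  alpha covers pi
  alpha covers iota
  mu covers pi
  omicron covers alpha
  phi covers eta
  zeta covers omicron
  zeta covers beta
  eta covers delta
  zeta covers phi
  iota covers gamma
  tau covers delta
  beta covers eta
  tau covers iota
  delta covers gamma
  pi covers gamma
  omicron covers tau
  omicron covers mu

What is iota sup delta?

tau

Common upper bounds of {iota, delta}: omicron, phi, tau, zeta.
The least among these is tau.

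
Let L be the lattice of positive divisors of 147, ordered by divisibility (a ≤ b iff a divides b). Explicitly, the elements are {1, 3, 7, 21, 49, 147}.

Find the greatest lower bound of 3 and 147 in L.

Common lower bounds of {3, 147}: 1, 3.
The greatest among these is 3.

3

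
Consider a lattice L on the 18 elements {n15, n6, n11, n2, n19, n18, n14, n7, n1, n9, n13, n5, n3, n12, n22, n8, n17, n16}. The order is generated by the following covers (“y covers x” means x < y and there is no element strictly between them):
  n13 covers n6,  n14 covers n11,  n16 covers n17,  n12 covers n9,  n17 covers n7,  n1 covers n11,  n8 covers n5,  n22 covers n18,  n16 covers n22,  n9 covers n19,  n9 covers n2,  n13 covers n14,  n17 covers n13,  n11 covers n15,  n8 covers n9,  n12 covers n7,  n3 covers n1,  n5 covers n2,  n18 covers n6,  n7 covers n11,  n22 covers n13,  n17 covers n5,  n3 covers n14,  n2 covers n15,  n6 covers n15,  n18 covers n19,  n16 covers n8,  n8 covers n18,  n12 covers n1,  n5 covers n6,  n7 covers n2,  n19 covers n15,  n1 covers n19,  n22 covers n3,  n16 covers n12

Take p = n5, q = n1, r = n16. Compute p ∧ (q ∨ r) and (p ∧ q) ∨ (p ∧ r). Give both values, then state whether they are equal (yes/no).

n5; n5; yes

q ∨ r = n16, so p ∧ (q ∨ r) = n5 ∧ n16 = n5.
p ∧ q = n15 and p ∧ r = n5, so (p ∧ q) ∨ (p ∧ r) = n15 ∨ n5 = n5.
Equal: yes.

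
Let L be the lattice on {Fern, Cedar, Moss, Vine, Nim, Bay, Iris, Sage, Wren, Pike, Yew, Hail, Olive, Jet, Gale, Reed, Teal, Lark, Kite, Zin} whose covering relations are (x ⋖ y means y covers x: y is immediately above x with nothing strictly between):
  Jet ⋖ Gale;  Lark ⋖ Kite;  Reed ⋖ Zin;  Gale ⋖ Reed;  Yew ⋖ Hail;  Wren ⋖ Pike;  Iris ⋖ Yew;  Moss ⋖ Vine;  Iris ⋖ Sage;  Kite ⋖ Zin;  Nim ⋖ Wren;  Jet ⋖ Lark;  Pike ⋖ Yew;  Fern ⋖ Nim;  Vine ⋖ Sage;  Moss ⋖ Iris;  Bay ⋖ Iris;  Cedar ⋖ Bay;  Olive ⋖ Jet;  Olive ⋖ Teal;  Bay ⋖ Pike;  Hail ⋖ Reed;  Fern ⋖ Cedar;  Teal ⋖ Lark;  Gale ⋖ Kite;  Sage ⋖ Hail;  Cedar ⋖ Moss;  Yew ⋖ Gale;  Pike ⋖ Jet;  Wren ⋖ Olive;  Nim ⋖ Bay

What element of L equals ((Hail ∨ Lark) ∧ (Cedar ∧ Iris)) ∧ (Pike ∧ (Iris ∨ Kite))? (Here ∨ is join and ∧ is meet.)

Cedar

Hail ∨ Lark = Zin
Cedar ∧ Iris = Cedar
Zin ∧ Cedar = Cedar
Iris ∨ Kite = Kite
Pike ∧ Kite = Pike
Cedar ∧ Pike = Cedar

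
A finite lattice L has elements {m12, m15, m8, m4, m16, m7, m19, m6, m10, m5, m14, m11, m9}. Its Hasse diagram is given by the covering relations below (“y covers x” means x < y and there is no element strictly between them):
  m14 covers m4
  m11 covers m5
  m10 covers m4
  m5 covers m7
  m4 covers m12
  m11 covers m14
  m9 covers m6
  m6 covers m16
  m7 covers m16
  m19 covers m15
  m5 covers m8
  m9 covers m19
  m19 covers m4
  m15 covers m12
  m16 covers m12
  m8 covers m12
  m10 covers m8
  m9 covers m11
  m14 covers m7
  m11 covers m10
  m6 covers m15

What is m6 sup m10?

Common upper bounds of {m6, m10}: m9.
The least among these is m9.

m9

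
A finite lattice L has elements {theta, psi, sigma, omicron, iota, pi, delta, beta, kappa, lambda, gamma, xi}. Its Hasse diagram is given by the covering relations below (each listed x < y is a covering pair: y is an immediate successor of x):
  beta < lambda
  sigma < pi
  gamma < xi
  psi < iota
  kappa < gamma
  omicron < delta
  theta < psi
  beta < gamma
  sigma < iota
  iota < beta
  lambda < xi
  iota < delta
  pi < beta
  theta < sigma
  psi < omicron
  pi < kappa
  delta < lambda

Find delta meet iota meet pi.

Common lower bounds of {delta, iota, pi}: sigma, theta.
The greatest among these is sigma.

sigma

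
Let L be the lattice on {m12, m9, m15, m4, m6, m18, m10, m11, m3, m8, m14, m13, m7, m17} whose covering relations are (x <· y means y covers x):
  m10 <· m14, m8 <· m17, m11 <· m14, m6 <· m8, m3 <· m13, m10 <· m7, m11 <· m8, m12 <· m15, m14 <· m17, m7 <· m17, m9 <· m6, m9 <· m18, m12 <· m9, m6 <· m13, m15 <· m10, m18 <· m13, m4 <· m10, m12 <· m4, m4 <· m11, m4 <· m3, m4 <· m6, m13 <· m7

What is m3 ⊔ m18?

Common upper bounds of {m3, m18}: m13, m17, m7.
The least among these is m13.

m13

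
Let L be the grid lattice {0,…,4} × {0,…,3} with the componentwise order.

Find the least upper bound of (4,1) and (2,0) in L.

(4,1)

In a product of chains, the join is componentwise max, giving (4,1).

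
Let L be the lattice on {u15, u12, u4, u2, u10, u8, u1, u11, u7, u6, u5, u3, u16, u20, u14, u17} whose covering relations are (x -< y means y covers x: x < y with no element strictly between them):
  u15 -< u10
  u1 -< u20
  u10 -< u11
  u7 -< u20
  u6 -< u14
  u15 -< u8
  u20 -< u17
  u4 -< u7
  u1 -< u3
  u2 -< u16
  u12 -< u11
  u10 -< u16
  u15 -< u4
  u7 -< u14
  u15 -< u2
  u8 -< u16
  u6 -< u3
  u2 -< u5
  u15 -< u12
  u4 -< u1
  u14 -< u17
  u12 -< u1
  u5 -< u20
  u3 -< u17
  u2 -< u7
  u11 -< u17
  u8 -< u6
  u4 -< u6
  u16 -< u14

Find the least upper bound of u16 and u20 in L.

Common upper bounds of {u16, u20}: u17.
The least among these is u17.

u17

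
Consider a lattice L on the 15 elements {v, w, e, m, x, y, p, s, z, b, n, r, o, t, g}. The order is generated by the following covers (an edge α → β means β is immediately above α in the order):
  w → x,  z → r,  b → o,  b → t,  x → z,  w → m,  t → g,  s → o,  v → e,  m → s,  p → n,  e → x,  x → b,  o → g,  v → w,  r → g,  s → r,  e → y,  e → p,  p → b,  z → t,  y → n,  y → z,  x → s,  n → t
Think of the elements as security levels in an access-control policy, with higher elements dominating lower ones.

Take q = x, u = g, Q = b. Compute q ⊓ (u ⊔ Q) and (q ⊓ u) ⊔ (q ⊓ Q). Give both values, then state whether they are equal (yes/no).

x; x; yes

u ⊔ Q = g, so q ⊓ (u ⊔ Q) = x ⊓ g = x.
q ⊓ u = x and q ⊓ Q = x, so (q ⊓ u) ⊔ (q ⊓ Q) = x ⊔ x = x.
Equal: yes.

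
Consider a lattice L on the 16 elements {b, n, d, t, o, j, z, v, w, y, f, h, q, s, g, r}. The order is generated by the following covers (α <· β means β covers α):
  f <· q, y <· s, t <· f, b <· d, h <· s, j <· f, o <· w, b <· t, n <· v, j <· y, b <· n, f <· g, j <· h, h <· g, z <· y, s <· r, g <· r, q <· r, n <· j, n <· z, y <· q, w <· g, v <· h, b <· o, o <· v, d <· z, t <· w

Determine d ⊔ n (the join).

Common upper bounds of {d, n}: q, r, s, y, z.
The least among these is z.

z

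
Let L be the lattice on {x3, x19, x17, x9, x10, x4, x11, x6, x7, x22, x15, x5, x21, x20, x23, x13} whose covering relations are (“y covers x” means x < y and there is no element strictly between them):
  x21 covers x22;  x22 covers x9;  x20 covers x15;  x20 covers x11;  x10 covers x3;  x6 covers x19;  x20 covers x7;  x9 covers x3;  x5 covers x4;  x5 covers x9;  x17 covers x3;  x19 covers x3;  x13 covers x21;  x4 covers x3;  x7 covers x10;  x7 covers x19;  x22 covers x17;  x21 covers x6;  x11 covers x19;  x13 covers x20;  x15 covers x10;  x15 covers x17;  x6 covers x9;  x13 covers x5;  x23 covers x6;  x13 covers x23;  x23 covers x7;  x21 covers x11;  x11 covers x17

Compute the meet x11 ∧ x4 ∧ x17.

x3

Common lower bounds of {x11, x4, x17}: x3.
The greatest among these is x3.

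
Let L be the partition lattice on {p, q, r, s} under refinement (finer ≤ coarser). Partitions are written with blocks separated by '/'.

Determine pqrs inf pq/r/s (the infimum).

Common lower bounds of {pqrs, pq/r/s}: p/q/r/s, pq/r/s.
The greatest among these is pq/r/s.

pq/r/s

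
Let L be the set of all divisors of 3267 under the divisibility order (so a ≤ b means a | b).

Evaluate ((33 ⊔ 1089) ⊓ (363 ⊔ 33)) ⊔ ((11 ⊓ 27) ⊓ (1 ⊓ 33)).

33 ∨ 1089 = 1089
363 ∨ 33 = 363
1089 ∧ 363 = 363
11 ∧ 27 = 1
1 ∧ 33 = 1
1 ∧ 1 = 1
363 ∨ 1 = 363

363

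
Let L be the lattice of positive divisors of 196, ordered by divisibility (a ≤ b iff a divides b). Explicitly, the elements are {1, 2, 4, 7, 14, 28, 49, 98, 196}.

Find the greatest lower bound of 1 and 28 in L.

Common lower bounds of {1, 28}: 1.
The greatest among these is 1.

1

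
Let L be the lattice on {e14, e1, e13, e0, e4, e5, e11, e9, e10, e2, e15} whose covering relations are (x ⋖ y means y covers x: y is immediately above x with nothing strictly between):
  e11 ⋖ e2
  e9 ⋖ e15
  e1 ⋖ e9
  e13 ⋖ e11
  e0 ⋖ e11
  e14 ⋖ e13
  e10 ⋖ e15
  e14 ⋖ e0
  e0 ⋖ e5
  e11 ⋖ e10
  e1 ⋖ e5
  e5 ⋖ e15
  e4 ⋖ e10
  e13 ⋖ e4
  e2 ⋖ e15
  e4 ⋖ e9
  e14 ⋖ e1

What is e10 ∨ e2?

Common upper bounds of {e10, e2}: e15.
The least among these is e15.

e15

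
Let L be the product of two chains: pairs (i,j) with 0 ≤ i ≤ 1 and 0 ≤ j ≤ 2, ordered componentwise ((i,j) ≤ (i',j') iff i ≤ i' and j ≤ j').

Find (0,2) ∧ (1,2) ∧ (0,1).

In a product of chains, the meet is componentwise min, giving (0,1).

(0,1)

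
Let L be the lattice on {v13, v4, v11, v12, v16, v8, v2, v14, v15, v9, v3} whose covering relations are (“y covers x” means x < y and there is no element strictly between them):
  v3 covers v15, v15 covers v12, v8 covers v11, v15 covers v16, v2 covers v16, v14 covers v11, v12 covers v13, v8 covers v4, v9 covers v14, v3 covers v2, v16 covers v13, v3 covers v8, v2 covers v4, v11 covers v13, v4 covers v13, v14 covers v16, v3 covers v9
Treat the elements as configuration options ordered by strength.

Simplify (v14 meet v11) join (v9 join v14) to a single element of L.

v14 ∧ v11 = v11
v9 ∨ v14 = v9
v11 ∨ v9 = v9

v9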